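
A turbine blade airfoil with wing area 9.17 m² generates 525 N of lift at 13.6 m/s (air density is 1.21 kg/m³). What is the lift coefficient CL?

From L = ½ρv²S·CL, rearranging gives CL = 2L/(ρv²S).
CL = 2 × 525 / (1.21 × 13.6² × 9.17) = 0.512

CL = 0.512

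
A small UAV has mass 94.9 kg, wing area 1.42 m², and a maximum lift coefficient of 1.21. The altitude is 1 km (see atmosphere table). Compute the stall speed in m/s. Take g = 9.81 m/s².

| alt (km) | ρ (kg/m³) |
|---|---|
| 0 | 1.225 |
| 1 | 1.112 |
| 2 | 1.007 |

At 1 km, from the table: ρ = 1.112 kg/m³.
Stall occurs when L = W at CL,max. W = mg = 94.9 × 9.81 = 931 N.
V_stall = √(2W/(ρ·S·CL,max)) = √(2 × 931 / (1.112 × 1.42 × 1.21))
V_stall = √974.5 = 31.2 m/s

V_stall = 31.2 m/s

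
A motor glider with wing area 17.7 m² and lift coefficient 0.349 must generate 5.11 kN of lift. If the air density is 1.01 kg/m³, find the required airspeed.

v = 40.5 m/s

L = ½ρv²S·CL ⇒ v = √(2L/(ρ·S·CL))
v = √(2 × 5110 / (1.01 × 17.7 × 0.349)) = √1638 = 40.5 m/s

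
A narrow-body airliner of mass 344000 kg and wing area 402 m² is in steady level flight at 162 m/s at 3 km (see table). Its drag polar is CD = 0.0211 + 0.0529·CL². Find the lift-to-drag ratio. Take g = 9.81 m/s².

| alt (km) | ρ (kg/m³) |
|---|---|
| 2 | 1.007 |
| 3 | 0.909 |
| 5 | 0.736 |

L/D = 14.9

At 3 km, from the table: ρ = 0.909 kg/m³.
Level flight ⇒ L = W = m·g = 344000 × 9.81 = 3.3746×10^6 N.
q = ½ρv² = ½ × 0.909 × 162² = 11930 Pa.
CL = 2W/(ρv²S) = 2×3.3746×10^6/(0.909×162²×402) = 0.7038.
CD = 0.0211 + 0.0529 × 0.7038² = 0.0473.
L/D = CL/CD = 0.7038 / 0.0473 = 14.9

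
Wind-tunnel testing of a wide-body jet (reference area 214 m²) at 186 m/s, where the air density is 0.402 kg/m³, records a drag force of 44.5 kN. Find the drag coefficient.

From D = ½ρv²S·CD, rearranging gives CD = 2D/(ρv²S).
CD = 2 × 44500 / (0.402 × 186² × 214) = 0.0299

CD = 0.0299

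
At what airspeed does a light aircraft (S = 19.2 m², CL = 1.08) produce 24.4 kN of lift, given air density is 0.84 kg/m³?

L = ½ρv²S·CL ⇒ v = √(2L/(ρ·S·CL))
v = √(2 × 24400 / (0.84 × 19.2 × 1.08)) = √2802 = 52.9 m/s

v = 52.9 m/s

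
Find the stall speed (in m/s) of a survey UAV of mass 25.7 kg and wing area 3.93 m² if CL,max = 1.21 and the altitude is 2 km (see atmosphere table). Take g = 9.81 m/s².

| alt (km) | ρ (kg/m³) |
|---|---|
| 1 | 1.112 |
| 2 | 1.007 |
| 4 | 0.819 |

V_stall = 10.3 m/s

At 2 km, from the table: ρ = 1.007 kg/m³.
At stall, lift equals weight: L = W = m·g = 25.7 × 9.81 = 252.1 N.
V_stall = √(2W/(ρ·S·CL,max)) = √(2 × 252.1 / (1.007 × 3.93 × 1.21))
V_stall = √105.3 = 10.3 m/s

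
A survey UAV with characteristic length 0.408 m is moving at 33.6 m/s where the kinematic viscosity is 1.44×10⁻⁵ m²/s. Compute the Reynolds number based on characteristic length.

Re = 9.52×10^5

Re = v·c/ν = 33.6 × 0.408 / (1.44×10⁻⁵) = 9.52×10^5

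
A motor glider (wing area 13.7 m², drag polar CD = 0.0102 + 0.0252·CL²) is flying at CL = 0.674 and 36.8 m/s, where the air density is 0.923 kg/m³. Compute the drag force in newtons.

CD = 0.0102 + 0.0252 × 0.674² = 0.02165
D = ½ρv²S·CD = ½ × 0.923 × 36.8² × 13.7 × 0.02165 = 185 N

D = 185 N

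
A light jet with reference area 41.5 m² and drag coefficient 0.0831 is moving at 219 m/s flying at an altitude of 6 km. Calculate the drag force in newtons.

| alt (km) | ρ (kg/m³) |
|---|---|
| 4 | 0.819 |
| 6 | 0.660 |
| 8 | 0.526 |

At 6 km, from the table: ρ = 0.660 kg/m³.
Dynamic pressure q = ½ρv² = ½ × 0.66 × 219² = 15830 Pa.
D = q·S·CD = 15830 × 41.5 × 0.0831 = 54600 N ≈ 54.6 kN

D = 54600 N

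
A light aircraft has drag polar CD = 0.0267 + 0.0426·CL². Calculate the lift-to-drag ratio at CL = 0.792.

L/D = 14.8

CD = 0.0267 + 0.0426 × 0.792² = 0.05342
L/D = CL/CD = 0.792 / 0.05342 = 14.8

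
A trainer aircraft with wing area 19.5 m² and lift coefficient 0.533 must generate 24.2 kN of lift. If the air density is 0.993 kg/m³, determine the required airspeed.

L = ½ρv²S·CL ⇒ v = √(2L/(ρ·S·CL))
v = √(2 × 24200 / (0.993 × 19.5 × 0.533)) = √4690 = 68.5 m/s

v = 68.5 m/s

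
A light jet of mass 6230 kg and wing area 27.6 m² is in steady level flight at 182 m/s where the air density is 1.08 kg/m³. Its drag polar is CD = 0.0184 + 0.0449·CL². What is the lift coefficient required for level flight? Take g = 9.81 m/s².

Level flight ⇒ L = W = m·g = 6230 × 9.81 = 61116 N.
q = ½ρv² = ½ × 1.08 × 182² = 17890 Pa.
CL = 2W/(ρv²S) = 2×61116/(1.08×182²×27.6) = 0.1238.

CL = 0.124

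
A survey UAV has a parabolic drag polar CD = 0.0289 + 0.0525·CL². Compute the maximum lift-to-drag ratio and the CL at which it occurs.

For CD = CD0 + K·CL², (L/D)max occurs at CL* = √(CD0/K) and equals 1/(2√(K·CD0)).
(L/D)max = 1/(2√(0.0525 × 0.0289)) = 1/(2 × 0.03895) = 12.8
CL* = √(0.0289/0.0525) = 0.742

(L/D)max = 12.8, at CL = 0.742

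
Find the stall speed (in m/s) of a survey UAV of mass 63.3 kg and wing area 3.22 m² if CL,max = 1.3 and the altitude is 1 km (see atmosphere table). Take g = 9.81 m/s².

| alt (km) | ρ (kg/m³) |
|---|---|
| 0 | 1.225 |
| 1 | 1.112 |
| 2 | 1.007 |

V_stall = 16.3 m/s

At 1 km, from the table: ρ = 1.112 kg/m³.
Stall occurs when L = W at CL,max. W = mg = 63.3 × 9.81 = 621 N.
V_stall = √(2W/(ρ·S·CL,max)) = √(2 × 621 / (1.112 × 3.22 × 1.3))
V_stall = √266.8 = 16.3 m/s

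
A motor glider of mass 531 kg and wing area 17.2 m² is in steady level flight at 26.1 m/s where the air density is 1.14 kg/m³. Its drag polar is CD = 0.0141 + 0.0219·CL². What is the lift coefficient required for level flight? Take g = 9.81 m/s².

CL = 0.78

In steady level flight, lift balances weight: W = mg = 531 × 9.81 = 5209.1 N.
q = ½ρv² = ½ × 1.14 × 26.1² = 388.3 Pa.
CL = 2W/(ρv²S) = 2×5209.1/(1.14×26.1²×17.2) = 0.78.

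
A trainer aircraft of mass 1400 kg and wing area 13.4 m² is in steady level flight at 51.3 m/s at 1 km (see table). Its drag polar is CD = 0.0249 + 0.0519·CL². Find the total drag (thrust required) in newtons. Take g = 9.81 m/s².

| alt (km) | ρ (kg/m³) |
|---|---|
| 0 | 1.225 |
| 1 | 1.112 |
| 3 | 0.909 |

D = 988 N

At 1 km, from the table: ρ = 1.112 kg/m³.
Weight W = mg = 1400 × 9.81 = 13734 N; in level flight L = W.
Dynamic pressure q = 0.5 × 1.112 × 51.3² = 1463 Pa.
Required CL = L/(qS) = 13734/(1463·13.4) = 0.7005.
CD = 0.0249 + 0.0519 × 0.7005² = 0.05036.
D = q·S·CD = 1463 × 13.4 × 0.05036 = 987.5 N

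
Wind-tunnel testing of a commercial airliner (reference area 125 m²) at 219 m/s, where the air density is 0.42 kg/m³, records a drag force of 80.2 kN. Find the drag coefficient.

From D = ½ρv²S·CD, rearranging gives CD = 2D/(ρv²S).
CD = 2 × 80200 / (0.42 × 219² × 125) = 0.0637

CD = 0.0637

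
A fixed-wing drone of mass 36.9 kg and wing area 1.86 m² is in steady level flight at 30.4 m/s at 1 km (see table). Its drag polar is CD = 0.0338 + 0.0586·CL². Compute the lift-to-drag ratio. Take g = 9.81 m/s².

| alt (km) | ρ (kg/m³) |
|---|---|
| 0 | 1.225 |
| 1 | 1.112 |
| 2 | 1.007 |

At 1 km, from the table: ρ = 1.112 kg/m³.
Weight W = mg = 36.9 × 9.81 = 361.99 N; in level flight L = W.
Dynamic pressure q = 0.5 × 1.112 × 30.4² = 513.8 Pa.
CL = W/(q·S) = 361.99 / (513.8 × 1.86) = 0.3788.
CD = 0.0338 + 0.0586 × 0.3788² = 0.04221.
L/D = CL/CD = 0.3788 / 0.04221 = 8.97

L/D = 8.97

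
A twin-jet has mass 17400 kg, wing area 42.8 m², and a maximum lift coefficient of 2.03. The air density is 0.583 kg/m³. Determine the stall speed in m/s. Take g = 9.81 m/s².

V_stall = 82.1 m/s

Stall occurs when L = W at CL,max. W = mg = 17400 × 9.81 = 1.707×10^5 N.
From L = ½ρV²S·CL,max = W: V_stall = √(2W/(ρSCL,max)) = √(2·1.707×10^5/(0.583·42.8·2.03))
V_stall = √6740 = 82.1 m/s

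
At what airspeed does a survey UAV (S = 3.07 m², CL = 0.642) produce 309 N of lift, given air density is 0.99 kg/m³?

L = ½ρv²S·CL ⇒ v = √(2L/(ρ·S·CL))
v = √(2 × 309 / (0.99 × 3.07 × 0.642)) = √316.7 = 17.8 m/s

v = 17.8 m/s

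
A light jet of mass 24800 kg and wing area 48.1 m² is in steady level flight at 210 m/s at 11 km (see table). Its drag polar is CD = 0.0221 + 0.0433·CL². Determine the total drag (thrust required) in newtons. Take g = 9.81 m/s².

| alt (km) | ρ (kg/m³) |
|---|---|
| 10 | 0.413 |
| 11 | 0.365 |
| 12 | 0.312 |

At 11 km, from the table: ρ = 0.365 kg/m³.
In steady level flight, lift balances weight: W = mg = 24800 × 9.81 = 2.4329×10^5 N.
Dynamic pressure q = 0.5 × 0.365 × 210² = 8048 Pa.
CL = W/(q·S) = 2.4329×10^5 / (8048 × 48.1) = 0.6285.
CD = 0.0221 + 0.0433 × 0.6285² = 0.0392.
D = q·S·CD = 8048 × 48.1 × 0.0392 = 15180 N

D = 15200 N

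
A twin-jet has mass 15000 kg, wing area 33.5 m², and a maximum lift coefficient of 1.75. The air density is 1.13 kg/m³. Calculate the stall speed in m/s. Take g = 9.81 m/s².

Weight W = mg = 15000 × 9.81 = 1.472×10^5 N.
From L = ½ρV²S·CL,max = W: V_stall = √(2W/(ρSCL,max)) = √(2·1.472×10^5/(1.13·33.5·1.75))
V_stall = √4443 = 66.7 m/s

V_stall = 66.7 m/s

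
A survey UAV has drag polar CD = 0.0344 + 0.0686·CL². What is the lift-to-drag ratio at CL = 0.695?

L/D = 10.3

CD = 0.0344 + 0.0686 × 0.695² = 0.06754
L/D = CL/CD = 0.695 / 0.06754 = 10.3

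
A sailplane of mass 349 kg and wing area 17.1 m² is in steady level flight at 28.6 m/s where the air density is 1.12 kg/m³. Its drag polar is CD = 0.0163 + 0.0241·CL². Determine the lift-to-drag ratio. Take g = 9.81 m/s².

In steady level flight, lift balances weight: W = mg = 349 × 9.81 = 3423.7 N.
Dynamic pressure q = 0.5 × 1.12 × 28.6² = 458.1 Pa.
CL = W/(q·S) = 3423.7 / (458.1 × 17.1) = 0.4371.
CD = 0.0163 + 0.0241 × 0.4371² = 0.0209.
L/D = CL/CD = 0.4371 / 0.0209 = 20.9

L/D = 20.9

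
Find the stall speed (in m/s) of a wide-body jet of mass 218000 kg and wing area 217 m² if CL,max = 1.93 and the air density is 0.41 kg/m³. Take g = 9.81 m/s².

V_stall = 158 m/s

Stall occurs when L = W at CL,max. W = mg = 218000 × 9.81 = 2.139×10^6 N.
V_stall = √(2W/(ρ·S·CL,max)) = √(2 × 2.139×10^6 / (0.41 × 217 × 1.93))
V_stall = √24910 = 158 m/s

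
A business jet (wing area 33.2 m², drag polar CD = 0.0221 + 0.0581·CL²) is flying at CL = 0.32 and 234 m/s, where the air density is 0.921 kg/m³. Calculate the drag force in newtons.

D = 23500 N

CD = 0.0221 + 0.0581 × 0.32² = 0.02805
D = ½ρv²S·CD = ½ × 0.921 × 234² × 33.2 × 0.02805 = 23500 N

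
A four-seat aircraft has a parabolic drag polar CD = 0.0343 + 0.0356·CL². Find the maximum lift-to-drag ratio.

For CD = CD0 + K·CL², (L/D)max occurs at CL* = √(CD0/K) and equals 1/(2√(K·CD0)).
(L/D)max = 1/(2√(0.0356 × 0.0343)) = 1/(2 × 0.03494) = 14.3

(L/D)max = 14.3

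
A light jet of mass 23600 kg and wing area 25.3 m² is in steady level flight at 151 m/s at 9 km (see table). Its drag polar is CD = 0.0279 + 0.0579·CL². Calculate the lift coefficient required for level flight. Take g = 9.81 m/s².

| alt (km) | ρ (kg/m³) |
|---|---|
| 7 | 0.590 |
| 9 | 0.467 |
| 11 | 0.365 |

At 9 km, from the table: ρ = 0.467 kg/m³.
In steady level flight, lift balances weight: W = mg = 23600 × 9.81 = 2.3152×10^5 N.
q = ½ρv² = ½ × 0.467 × 151² = 5324 Pa.
Required CL = L/(qS) = 2.3152×10^5/(5324·25.3) = 1.719.

CL = 1.72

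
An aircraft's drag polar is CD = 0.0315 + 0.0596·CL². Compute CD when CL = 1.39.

CD = 0.147

CD = 0.0315 + 0.0596 × 1.39² = 0.0315 + 0.1152 = 0.147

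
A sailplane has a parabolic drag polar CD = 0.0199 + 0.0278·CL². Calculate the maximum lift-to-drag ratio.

(L/D)max = 21.3

For CD = CD0 + K·CL², (L/D)max occurs at CL* = √(CD0/K) and equals 1/(2√(K·CD0)).
(L/D)max = 1/(2√(0.0278 × 0.0199)) = 1/(2 × 0.02352) = 21.3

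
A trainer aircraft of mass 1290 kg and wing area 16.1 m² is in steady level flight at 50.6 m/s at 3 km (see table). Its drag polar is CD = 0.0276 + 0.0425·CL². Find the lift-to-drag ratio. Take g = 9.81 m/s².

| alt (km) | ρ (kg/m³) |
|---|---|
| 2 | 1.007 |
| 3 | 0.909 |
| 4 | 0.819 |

L/D = 14.4

At 3 km, from the table: ρ = 0.909 kg/m³.
Level flight ⇒ L = W = m·g = 1290 × 9.81 = 12655 N.
q = ½ρv² = ½ × 0.909 × 50.6² = 1164 Pa.
CL = 2W/(ρv²S) = 2×12655/(0.909×50.6²×16.1) = 0.6755.
CD = 0.0276 + 0.0425 × 0.6755² = 0.04699.
L/D = CL/CD = 0.6755 / 0.04699 = 14.4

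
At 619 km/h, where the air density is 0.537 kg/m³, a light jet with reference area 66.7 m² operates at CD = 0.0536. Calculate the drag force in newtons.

D = 28400 N

Convert speed: v = 619 km/h ÷ 3.6 = 171.9 m/s.
Dynamic pressure q = ½ρv² = ½ × 0.537 × 171.9² = 7938 Pa.
D = q·S·CD = 7938 × 66.7 × 0.0536 = 28400 N ≈ 28.4 kN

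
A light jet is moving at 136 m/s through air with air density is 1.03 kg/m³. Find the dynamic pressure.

q = 9530 Pa

q = ½ρv² = ½ × 1.03 × 136² = 9530 Pa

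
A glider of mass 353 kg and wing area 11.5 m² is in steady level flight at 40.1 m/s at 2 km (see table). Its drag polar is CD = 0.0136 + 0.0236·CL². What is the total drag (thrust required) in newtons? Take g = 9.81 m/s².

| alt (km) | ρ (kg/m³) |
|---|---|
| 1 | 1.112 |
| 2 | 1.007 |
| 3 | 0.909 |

At 2 km, from the table: ρ = 1.007 kg/m³.
Level flight ⇒ L = W = m·g = 353 × 9.81 = 3462.9 N.
q = ½ρv² = ½ × 1.007 × 40.1² = 809.6 Pa.
CL = W/(q·S) = 3462.9 / (809.6 × 11.5) = 0.3719.
CD = 0.0136 + 0.0236 × 0.3719² = 0.01686.
D = q·S·CD = 809.6 × 11.5 × 0.01686 = 157 N

D = 157 N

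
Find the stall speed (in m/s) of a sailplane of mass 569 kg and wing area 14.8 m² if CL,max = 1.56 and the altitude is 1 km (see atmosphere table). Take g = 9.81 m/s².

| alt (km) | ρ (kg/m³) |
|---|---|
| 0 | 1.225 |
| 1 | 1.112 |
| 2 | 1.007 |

V_stall = 20.9 m/s

At 1 km, from the table: ρ = 1.112 kg/m³.
Weight W = mg = 569 × 9.81 = 5582 N.
From L = ½ρV²S·CL,max = W: V_stall = √(2W/(ρSCL,max)) = √(2·5582/(1.112·14.8·1.56))
V_stall = √434.8 = 20.9 m/s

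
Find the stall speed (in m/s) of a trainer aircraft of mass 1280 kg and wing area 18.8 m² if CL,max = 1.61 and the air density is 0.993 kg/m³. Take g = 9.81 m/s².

V_stall = 28.9 m/s

At stall, lift equals weight: L = W = m·g = 1280 × 9.81 = 12560 N.
From L = ½ρV²S·CL,max = W: V_stall = √(2W/(ρSCL,max)) = √(2·12560/(0.993·18.8·1.61))
V_stall = √835.6 = 28.9 m/s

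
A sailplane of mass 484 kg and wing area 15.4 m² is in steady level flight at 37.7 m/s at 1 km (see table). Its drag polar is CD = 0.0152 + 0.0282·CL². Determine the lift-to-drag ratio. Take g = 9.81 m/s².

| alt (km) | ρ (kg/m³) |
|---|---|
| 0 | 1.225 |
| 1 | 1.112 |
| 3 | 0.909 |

At 1 km, from the table: ρ = 1.112 kg/m³.
Level flight ⇒ L = W = m·g = 484 × 9.81 = 4748 N.
Dynamic pressure q = 0.5 × 1.112 × 37.7² = 790.2 Pa.
CL = W/(q·S) = 4748 / (790.2 × 15.4) = 0.3902.
CD = 0.0152 + 0.0282 × 0.3902² = 0.01949.
L/D = CL/CD = 0.3902 / 0.01949 = 20

L/D = 20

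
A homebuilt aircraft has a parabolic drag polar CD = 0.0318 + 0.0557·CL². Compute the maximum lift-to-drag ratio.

(L/D)max = 11.9

For CD = CD0 + K·CL², (L/D)max occurs at CL* = √(CD0/K) and equals 1/(2√(K·CD0)).
(L/D)max = 1/(2√(0.0557 × 0.0318)) = 1/(2 × 0.04209) = 11.9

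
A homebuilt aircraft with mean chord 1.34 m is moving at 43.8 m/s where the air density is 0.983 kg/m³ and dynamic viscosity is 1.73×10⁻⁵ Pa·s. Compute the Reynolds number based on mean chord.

Re = 3.33×10^6

Re = ρ·v·c/μ = 0.983 × 43.8 × 1.34 / (1.73×10⁻⁵) = 3.33×10^6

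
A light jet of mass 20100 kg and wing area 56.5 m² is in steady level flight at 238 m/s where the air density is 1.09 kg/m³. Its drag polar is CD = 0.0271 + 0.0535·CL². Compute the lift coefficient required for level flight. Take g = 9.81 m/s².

Weight W = mg = 20100 × 9.81 = 1.9718×10^5 N; in level flight L = W.
q = ½ρv² = ½ × 1.09 × 238² = 30870 Pa.
Required CL = L/(qS) = 1.9718×10^5/(30870·56.5) = 0.113.

CL = 0.113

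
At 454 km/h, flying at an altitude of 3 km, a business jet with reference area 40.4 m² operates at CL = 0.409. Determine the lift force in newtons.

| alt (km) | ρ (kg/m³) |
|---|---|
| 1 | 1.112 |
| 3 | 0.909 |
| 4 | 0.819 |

At 3 km, from the table: ρ = 0.909 kg/m³.
Convert speed: v = 454 km/h ÷ 3.6 = 126.1 m/s.
Dynamic pressure q = ½ρv² = ½ × 0.909 × 126.1² = 7228 Pa.
L = q·S·CL = 7228 × 40.4 × 0.409 = 1.19×10^5 N ≈ 119 kN

L = 1.19×10^5 N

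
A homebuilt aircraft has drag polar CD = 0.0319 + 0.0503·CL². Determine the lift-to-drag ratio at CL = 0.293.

CD = 0.0319 + 0.0503 × 0.293² = 0.03622
L/D = CL/CD = 0.293 / 0.03622 = 8.09

L/D = 8.09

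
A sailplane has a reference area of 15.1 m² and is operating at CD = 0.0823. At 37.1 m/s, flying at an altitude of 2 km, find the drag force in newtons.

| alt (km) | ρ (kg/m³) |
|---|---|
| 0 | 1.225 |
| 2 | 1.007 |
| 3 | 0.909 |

At 2 km, from the table: ρ = 1.007 kg/m³.
Dynamic pressure q = ½ρv² = ½ × 1.007 × 37.1² = 693 Pa.
D = q·S·CD = 693 × 15.1 × 0.0823 = 861 N

D = 861 N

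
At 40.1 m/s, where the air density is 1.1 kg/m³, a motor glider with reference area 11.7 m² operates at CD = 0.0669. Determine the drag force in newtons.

D = 692 N

Dynamic pressure q = ½ρv² = ½ × 1.1 × 40.1² = 884.4 Pa.
D = q·S·CD = 884.4 × 11.7 × 0.0669 = 692 N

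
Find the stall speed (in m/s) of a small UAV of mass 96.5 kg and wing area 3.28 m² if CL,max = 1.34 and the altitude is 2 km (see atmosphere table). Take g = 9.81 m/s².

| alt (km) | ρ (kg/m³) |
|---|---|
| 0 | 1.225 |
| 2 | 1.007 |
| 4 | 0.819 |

V_stall = 20.7 m/s

At 2 km, from the table: ρ = 1.007 kg/m³.
At stall, lift equals weight: L = W = m·g = 96.5 × 9.81 = 946.7 N.
V_stall = √(2W/(ρ·S·CL,max)) = √(2 × 946.7 / (1.007 × 3.28 × 1.34))
V_stall = √427.8 = 20.7 m/s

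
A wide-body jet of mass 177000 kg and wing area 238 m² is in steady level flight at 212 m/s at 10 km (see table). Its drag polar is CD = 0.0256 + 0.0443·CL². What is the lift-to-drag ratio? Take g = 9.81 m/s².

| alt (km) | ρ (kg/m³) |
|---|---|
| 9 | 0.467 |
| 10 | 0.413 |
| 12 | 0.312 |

At 10 km, from the table: ρ = 0.413 kg/m³.
Weight W = mg = 177000 × 9.81 = 1.7364×10^6 N; in level flight L = W.
Dynamic pressure q = 0.5 × 0.413 × 212² = 9281 Pa.
CL = 2W/(ρv²S) = 2×1.7364×10^6/(0.413×212²×238) = 0.7861.
CD = 0.0256 + 0.0443 × 0.7861² = 0.05297.
L/D = CL/CD = 0.7861 / 0.05297 = 14.8

L/D = 14.8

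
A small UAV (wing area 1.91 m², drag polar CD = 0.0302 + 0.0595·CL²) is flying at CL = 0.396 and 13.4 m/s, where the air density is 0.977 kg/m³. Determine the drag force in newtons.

CD = 0.0302 + 0.0595 × 0.396² = 0.03953
D = ½ρv²S·CD = ½ × 0.977 × 13.4² × 1.91 × 0.03953 = 6.62 N

D = 6.62 N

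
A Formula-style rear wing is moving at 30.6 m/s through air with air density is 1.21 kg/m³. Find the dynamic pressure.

q = ½ρv² = ½ × 1.21 × 30.6² = 566 Pa

q = 566 Pa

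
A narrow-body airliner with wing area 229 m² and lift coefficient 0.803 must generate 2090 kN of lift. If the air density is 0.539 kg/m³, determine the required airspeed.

v = 205 m/s

L = ½ρv²S·CL ⇒ v = √(2L/(ρ·S·CL))
v = √(2 × 2.09×10^6 / (0.539 × 229 × 0.803)) = √42170 = 205 m/s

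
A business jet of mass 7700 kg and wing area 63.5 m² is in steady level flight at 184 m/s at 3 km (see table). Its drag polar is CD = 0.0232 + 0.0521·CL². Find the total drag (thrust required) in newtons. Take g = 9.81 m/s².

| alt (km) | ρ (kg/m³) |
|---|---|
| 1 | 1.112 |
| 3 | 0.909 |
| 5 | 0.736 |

D = 23000 N

At 3 km, from the table: ρ = 0.909 kg/m³.
In steady level flight, lift balances weight: W = mg = 7700 × 9.81 = 75537 N.
Dynamic pressure q = 0.5 × 0.909 × 184² = 15390 Pa.
CL = W/(q·S) = 75537 / (15390 × 63.5) = 0.07731.
CD = 0.0232 + 0.0521 × 0.07731² = 0.02351.
D = q·S·CD = 15390 × 63.5 × 0.02351 = 22970 N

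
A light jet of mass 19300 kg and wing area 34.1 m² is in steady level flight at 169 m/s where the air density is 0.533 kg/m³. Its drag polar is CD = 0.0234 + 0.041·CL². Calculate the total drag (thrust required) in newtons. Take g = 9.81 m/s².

Weight W = mg = 19300 × 9.81 = 1.8933×10^5 N; in level flight L = W.
q = ½ρv² = ½ × 0.533 × 169² = 7612 Pa.
CL = W/(q·S) = 1.8933×10^5 / (7612 × 34.1) = 0.7295.
CD = 0.0234 + 0.041 × 0.7295² = 0.04522.
D = q·S·CD = 7612 × 34.1 × 0.04522 = 11740 N

D = 11700 N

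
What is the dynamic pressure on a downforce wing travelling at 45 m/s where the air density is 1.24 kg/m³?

q = 1260 Pa

q = ½ρv² = ½ × 1.24 × 45² = 1260 Pa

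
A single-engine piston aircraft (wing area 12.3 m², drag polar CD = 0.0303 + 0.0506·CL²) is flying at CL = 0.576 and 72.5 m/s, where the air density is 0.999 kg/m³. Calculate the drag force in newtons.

D = 1520 N

CD = 0.0303 + 0.0506 × 0.576² = 0.04709
D = ½ρv²S·CD = ½ × 0.999 × 72.5² × 12.3 × 0.04709 = 1520 N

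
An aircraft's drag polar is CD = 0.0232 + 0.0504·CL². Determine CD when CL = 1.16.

CD = 0.0232 + 0.0504 × 1.16² = 0.0232 + 0.06782 = 0.091

CD = 0.091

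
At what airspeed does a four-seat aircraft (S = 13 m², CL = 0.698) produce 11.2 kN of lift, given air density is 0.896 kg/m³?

v = 52.5 m/s

L = ½ρv²S·CL ⇒ v = √(2L/(ρ·S·CL))
v = √(2 × 11200 / (0.896 × 13 × 0.698)) = √2755 = 52.5 m/s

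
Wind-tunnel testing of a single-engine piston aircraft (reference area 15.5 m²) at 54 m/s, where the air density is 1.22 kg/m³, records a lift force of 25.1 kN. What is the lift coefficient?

From L = ½ρv²S·CL, rearranging gives CL = 2L/(ρv²S).
CL = 2 × 25100 / (1.22 × 54² × 15.5) = 0.91

CL = 0.91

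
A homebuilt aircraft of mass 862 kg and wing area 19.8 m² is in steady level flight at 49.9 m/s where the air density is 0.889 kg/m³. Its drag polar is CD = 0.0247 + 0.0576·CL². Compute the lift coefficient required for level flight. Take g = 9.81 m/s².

Level flight ⇒ L = W = m·g = 862 × 9.81 = 8456.2 N.
Dynamic pressure q = 0.5 × 0.889 × 49.9² = 1107 Pa.
Required CL = L/(qS) = 8456.2/(1107·19.8) = 0.3859.

CL = 0.386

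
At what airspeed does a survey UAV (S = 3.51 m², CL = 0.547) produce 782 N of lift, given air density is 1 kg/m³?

L = ½ρv²S·CL ⇒ v = √(2L/(ρ·S·CL))
v = √(2 × 782 / (1 × 3.51 × 0.547)) = √814.6 = 28.5 m/s

v = 28.5 m/s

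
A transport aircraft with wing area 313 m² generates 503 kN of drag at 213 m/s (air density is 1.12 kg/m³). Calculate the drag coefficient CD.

From D = ½ρv²S·CD, rearranging gives CD = 2D/(ρv²S).
CD = 2 × 5.03×10^5 / (1.12 × 213² × 313) = 0.0633

CD = 0.0633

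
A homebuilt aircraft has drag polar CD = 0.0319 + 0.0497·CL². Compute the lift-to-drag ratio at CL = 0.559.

CD = 0.0319 + 0.0497 × 0.559² = 0.04743
L/D = CL/CD = 0.559 / 0.04743 = 11.8

L/D = 11.8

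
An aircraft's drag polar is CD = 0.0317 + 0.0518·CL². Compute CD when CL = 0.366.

CD = 0.0386

CD = 0.0317 + 0.0518 × 0.366² = 0.0317 + 0.006939 = 0.0386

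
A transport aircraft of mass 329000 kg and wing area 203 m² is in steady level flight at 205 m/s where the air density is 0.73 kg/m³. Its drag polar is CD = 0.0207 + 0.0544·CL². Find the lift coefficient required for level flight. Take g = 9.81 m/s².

Weight W = mg = 329000 × 9.81 = 3.2275×10^6 N; in level flight L = W.
Dynamic pressure q = 0.5 × 0.73 × 205² = 15340 Pa.
CL = W/(q·S) = 3.2275×10^6 / (15340 × 203) = 1.036.

CL = 1.04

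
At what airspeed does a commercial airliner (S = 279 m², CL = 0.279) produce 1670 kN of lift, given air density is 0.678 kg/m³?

v = 252 m/s

L = ½ρv²S·CL ⇒ v = √(2L/(ρ·S·CL))
v = √(2 × 1.67×10^6 / (0.678 × 279 × 0.279)) = √63290 = 252 m/s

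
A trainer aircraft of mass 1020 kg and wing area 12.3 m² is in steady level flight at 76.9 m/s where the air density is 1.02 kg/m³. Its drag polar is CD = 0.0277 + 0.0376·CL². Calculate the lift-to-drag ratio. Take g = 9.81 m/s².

In steady level flight, lift balances weight: W = mg = 1020 × 9.81 = 10006 N.
q = ½ρv² = ½ × 1.02 × 76.9² = 3016 Pa.
CL = 2W/(ρv²S) = 2×10006/(1.02×76.9²×12.3) = 0.2697.
CD = 0.0277 + 0.0376 × 0.2697² = 0.03044.
L/D = CL/CD = 0.2697 / 0.03044 = 8.86

L/D = 8.86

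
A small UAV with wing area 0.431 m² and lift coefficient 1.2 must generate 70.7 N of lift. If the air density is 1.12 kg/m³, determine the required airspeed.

L = ½ρv²S·CL ⇒ v = √(2L/(ρ·S·CL))
v = √(2 × 70.7 / (1.12 × 0.431 × 1.2)) = √244.1 = 15.6 m/s

v = 15.6 m/s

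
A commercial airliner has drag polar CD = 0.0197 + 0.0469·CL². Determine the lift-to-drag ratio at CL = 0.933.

CD = 0.0197 + 0.0469 × 0.933² = 0.06053
L/D = CL/CD = 0.933 / 0.06053 = 15.4

L/D = 15.4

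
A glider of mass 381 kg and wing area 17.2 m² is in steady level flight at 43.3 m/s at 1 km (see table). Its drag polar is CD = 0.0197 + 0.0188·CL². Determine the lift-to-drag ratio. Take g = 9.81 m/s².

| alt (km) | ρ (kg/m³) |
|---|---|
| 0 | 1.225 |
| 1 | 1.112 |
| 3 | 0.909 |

At 1 km, from the table: ρ = 1.112 kg/m³.
Weight W = mg = 381 × 9.81 = 3737.6 N; in level flight L = W.
Dynamic pressure q = 0.5 × 1.112 × 43.3² = 1042 Pa.
CL = W/(q·S) = 3737.6 / (1042 × 17.2) = 0.2085.
CD = 0.0197 + 0.0188 × 0.2085² = 0.02052.
L/D = CL/CD = 0.2085 / 0.02052 = 10.2

L/D = 10.2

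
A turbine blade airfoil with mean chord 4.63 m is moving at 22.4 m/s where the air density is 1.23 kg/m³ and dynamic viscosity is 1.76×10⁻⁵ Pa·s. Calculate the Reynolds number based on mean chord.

Re = ρ·v·c/μ = 1.23 × 22.4 × 4.63 / (1.76×10⁻⁵) = 7.25×10^6

Re = 7.25×10^6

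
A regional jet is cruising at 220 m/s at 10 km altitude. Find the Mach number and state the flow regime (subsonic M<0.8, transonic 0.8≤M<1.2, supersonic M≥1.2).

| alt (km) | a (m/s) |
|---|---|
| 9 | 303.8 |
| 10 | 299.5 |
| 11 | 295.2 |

M = 0.735 (subsonic)

At 10 km, from the table: a = 299.5 m/s.
M = v/a = 220 / 299.5 = 0.735
M = 0.735 → subsonic.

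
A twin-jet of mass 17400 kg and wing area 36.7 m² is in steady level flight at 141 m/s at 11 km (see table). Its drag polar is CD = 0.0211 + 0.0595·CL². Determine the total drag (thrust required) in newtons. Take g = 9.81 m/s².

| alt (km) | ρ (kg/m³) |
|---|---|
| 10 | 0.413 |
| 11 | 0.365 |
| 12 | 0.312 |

At 11 km, from the table: ρ = 0.365 kg/m³.
Weight W = mg = 17400 × 9.81 = 1.7069×10^5 N; in level flight L = W.
q = ½ρv² = ½ × 0.365 × 141² = 3628 Pa.
CL = 2W/(ρv²S) = 2×1.7069×10^5/(0.365×141²×36.7) = 1.282.
CD = 0.0211 + 0.0595 × 1.282² = 0.1189.
D = q·S·CD = 3628 × 36.7 × 0.1189 = 15830 N

D = 15800 N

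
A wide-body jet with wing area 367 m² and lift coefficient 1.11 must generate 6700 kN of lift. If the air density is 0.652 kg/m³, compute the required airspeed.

v = 225 m/s

L = ½ρv²S·CL ⇒ v = √(2L/(ρ·S·CL))
v = √(2 × 6.7×10^6 / (0.652 × 367 × 1.11)) = √50450 = 225 m/s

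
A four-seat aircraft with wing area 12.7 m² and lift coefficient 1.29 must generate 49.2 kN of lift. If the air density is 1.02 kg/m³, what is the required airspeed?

v = 76.7 m/s

L = ½ρv²S·CL ⇒ v = √(2L/(ρ·S·CL))
v = √(2 × 49200 / (1.02 × 12.7 × 1.29)) = √5888 = 76.7 m/s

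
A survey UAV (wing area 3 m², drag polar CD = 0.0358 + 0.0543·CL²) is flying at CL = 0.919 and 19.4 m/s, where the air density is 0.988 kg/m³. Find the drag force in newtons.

D = 45.5 N

CD = 0.0358 + 0.0543 × 0.919² = 0.08166
D = ½ρv²S·CD = ½ × 0.988 × 19.4² × 3 × 0.08166 = 45.5 N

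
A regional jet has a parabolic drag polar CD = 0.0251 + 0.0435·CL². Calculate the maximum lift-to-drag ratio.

For CD = CD0 + K·CL², (L/D)max occurs at CL* = √(CD0/K) and equals 1/(2√(K·CD0)).
(L/D)max = 1/(2√(0.0435 × 0.0251)) = 1/(2 × 0.03304) = 15.1

(L/D)max = 15.1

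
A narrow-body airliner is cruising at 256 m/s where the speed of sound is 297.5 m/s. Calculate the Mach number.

M = 0.861

M = v/a = 256 / 297.5 = 0.861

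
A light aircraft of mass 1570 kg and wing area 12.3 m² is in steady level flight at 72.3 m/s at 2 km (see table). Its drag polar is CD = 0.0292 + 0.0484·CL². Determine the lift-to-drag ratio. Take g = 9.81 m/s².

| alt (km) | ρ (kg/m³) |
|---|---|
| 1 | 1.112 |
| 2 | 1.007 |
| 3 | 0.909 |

At 2 km, from the table: ρ = 1.007 kg/m³.
Weight W = mg = 1570 × 9.81 = 15402 N; in level flight L = W.
Dynamic pressure q = 0.5 × 1.007 × 72.3² = 2632 Pa.
CL = W/(q·S) = 15402 / (2632 × 12.3) = 0.4758.
CD = 0.0292 + 0.0484 × 0.4758² = 0.04016.
L/D = CL/CD = 0.4758 / 0.04016 = 11.8

L/D = 11.8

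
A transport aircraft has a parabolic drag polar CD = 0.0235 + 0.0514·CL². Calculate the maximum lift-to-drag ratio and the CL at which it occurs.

(L/D)max = 14.4, at CL = 0.676

For CD = CD0 + K·CL², (L/D)max occurs at CL* = √(CD0/K) and equals 1/(2√(K·CD0)).
(L/D)max = 1/(2√(0.0514 × 0.0235)) = 1/(2 × 0.03475) = 14.4
CL* = √(0.0235/0.0514) = 0.676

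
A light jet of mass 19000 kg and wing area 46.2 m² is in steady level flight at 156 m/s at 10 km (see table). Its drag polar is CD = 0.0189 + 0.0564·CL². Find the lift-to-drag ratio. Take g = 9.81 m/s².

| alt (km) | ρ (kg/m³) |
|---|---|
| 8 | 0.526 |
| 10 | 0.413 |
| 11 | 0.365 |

At 10 km, from the table: ρ = 0.413 kg/m³.
In steady level flight, lift balances weight: W = mg = 19000 × 9.81 = 1.8639×10^5 N.
Dynamic pressure q = 0.5 × 0.413 × 156² = 5025 Pa.
CL = 2W/(ρv²S) = 2×1.8639×10^5/(0.413×156²×46.2) = 0.8028.
CD = 0.0189 + 0.0564 × 0.8028² = 0.05525.
L/D = CL/CD = 0.8028 / 0.05525 = 14.5

L/D = 14.5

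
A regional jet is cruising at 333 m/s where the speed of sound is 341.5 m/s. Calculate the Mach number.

M = 0.975

M = v/a = 333 / 341.5 = 0.975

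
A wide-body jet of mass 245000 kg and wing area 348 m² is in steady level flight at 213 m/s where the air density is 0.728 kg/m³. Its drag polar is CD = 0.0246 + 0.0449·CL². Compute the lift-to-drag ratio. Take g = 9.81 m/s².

In steady level flight, lift balances weight: W = mg = 245000 × 9.81 = 2.4034×10^6 N.
q = ½ρv² = ½ × 0.728 × 213² = 16510 Pa.
CL = W/(q·S) = 2.4034×10^6 / (16510 × 348) = 0.4182.
CD = 0.0246 + 0.0449 × 0.4182² = 0.03245.
L/D = CL/CD = 0.4182 / 0.03245 = 12.9

L/D = 12.9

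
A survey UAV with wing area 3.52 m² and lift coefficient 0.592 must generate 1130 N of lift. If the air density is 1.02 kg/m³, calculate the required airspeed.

L = ½ρv²S·CL ⇒ v = √(2L/(ρ·S·CL))
v = √(2 × 1130 / (1.02 × 3.52 × 0.592)) = √1063 = 32.6 m/s

v = 32.6 m/s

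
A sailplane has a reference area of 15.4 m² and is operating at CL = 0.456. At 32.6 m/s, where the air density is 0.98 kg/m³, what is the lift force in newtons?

L = 3660 N

Dynamic pressure q = ½ρv² = ½ × 0.98 × 32.6² = 520.8 Pa.
L = q·S·CL = 520.8 × 15.4 × 0.456 = 3660 N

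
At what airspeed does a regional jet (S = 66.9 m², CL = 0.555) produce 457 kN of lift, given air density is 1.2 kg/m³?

L = ½ρv²S·CL ⇒ v = √(2L/(ρ·S·CL))
v = √(2 × 4.57×10^5 / (1.2 × 66.9 × 0.555)) = √20510 = 143 m/s

v = 143 m/s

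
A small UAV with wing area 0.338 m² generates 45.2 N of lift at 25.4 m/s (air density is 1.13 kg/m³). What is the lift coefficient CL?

From L = ½ρv²S·CL, rearranging gives CL = 2L/(ρv²S).
CL = 2 × 45.2 / (1.13 × 25.4² × 0.338) = 0.367

CL = 0.367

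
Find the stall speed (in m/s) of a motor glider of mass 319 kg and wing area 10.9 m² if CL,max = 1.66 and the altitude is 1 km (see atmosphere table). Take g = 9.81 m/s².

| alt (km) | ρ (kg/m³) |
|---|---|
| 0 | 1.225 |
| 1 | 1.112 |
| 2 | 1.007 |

V_stall = 17.6 m/s

At 1 km, from the table: ρ = 1.112 kg/m³.
Stall occurs when L = W at CL,max. W = mg = 319 × 9.81 = 3129 N.
V_stall = √(2W/(ρ·S·CL,max)) = √(2 × 3129 / (1.112 × 10.9 × 1.66))
V_stall = √311.1 = 17.6 m/s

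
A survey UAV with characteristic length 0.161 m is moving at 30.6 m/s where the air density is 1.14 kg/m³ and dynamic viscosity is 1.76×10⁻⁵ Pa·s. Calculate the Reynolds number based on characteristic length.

Re = ρ·v·c/μ = 1.14 × 30.6 × 0.161 / (1.76×10⁻⁵) = 3.19×10^5

Re = 3.19×10^5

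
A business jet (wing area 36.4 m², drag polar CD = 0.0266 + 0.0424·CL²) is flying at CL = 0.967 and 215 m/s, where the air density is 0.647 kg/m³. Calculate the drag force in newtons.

CD = 0.0266 + 0.0424 × 0.967² = 0.06625
D = ½ρv²S·CD = ½ × 0.647 × 215² × 36.4 × 0.06625 = 36100 N

D = 36100 N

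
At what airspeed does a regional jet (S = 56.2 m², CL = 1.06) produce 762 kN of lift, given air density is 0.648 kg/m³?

L = ½ρv²S·CL ⇒ v = √(2L/(ρ·S·CL))
v = √(2 × 7.62×10^5 / (0.648 × 56.2 × 1.06)) = √39480 = 199 m/s

v = 199 m/s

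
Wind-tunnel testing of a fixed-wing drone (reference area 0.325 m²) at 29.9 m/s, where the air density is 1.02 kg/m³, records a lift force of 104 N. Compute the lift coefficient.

CL = 0.702

From L = ½ρv²S·CL, rearranging gives CL = 2L/(ρv²S).
CL = 2 × 104 / (1.02 × 29.9² × 0.325) = 0.702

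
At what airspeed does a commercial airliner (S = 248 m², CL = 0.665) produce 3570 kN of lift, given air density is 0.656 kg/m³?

v = 257 m/s

L = ½ρv²S·CL ⇒ v = √(2L/(ρ·S·CL))
v = √(2 × 3.57×10^6 / (0.656 × 248 × 0.665)) = √66000 = 257 m/s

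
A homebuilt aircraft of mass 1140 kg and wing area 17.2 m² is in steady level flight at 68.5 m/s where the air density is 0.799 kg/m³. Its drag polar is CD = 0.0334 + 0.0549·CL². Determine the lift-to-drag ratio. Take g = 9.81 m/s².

Weight W = mg = 1140 × 9.81 = 11183 N; in level flight L = W.
Dynamic pressure q = 0.5 × 0.799 × 68.5² = 1875 Pa.
Required CL = L/(qS) = 11183/(1875·17.2) = 0.3469.
CD = 0.0334 + 0.0549 × 0.3469² = 0.04.
L/D = CL/CD = 0.3469 / 0.04 = 8.67

L/D = 8.67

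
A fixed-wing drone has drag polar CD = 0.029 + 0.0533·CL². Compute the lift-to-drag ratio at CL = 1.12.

CD = 0.029 + 0.0533 × 1.12² = 0.09586
L/D = CL/CD = 1.12 / 0.09586 = 11.7

L/D = 11.7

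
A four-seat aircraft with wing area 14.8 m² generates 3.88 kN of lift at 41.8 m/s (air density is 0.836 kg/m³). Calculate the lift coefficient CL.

From L = ½ρv²S·CL, rearranging gives CL = 2L/(ρv²S).
CL = 2 × 3880 / (0.836 × 41.8² × 14.8) = 0.359

CL = 0.359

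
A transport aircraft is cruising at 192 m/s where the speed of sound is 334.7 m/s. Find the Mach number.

M = 0.574

M = v/a = 192 / 334.7 = 0.574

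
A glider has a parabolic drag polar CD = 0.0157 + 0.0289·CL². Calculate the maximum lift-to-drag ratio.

(L/D)max = 23.5

For CD = CD0 + K·CL², (L/D)max occurs at CL* = √(CD0/K) and equals 1/(2√(K·CD0)).
(L/D)max = 1/(2√(0.0289 × 0.0157)) = 1/(2 × 0.0213) = 23.5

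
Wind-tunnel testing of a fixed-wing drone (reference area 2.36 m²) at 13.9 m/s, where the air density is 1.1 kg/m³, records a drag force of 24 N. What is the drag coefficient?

CD = 0.0957

From D = ½ρv²S·CD, rearranging gives CD = 2D/(ρv²S).
CD = 2 × 24 / (1.1 × 13.9² × 2.36) = 0.0957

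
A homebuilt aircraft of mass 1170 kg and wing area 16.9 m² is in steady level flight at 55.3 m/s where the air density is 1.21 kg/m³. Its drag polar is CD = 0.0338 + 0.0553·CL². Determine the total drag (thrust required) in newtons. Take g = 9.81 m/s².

In steady level flight, lift balances weight: W = mg = 1170 × 9.81 = 11478 N.
q = ½ρv² = ½ × 1.21 × 55.3² = 1850 Pa.
CL = W/(q·S) = 11478 / (1850 × 16.9) = 0.3671.
CD = 0.0338 + 0.0553 × 0.3671² = 0.04125.
D = q·S·CD = 1850 × 16.9 × 0.04125 = 1290 N

D = 1290 N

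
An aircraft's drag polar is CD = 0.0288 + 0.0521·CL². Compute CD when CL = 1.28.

CD = 0.114

CD = 0.0288 + 0.0521 × 1.28² = 0.0288 + 0.08536 = 0.114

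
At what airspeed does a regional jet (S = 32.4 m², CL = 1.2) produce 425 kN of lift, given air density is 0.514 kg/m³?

L = ½ρv²S·CL ⇒ v = √(2L/(ρ·S·CL))
v = √(2 × 4.25×10^5 / (0.514 × 32.4 × 1.2)) = √42530 = 206 m/s

v = 206 m/s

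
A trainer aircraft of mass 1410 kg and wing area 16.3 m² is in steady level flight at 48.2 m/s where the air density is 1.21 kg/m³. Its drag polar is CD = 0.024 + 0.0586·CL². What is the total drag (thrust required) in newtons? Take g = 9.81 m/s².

D = 1040 N

Weight W = mg = 1410 × 9.81 = 13832 N; in level flight L = W.
Dynamic pressure q = 0.5 × 1.21 × 48.2² = 1406 Pa.
Required CL = L/(qS) = 13832/(1406·16.3) = 0.6037.
CD = 0.024 + 0.0586 × 0.6037² = 0.04536.
D = q·S·CD = 1406 × 16.3 × 0.04536 = 1039 N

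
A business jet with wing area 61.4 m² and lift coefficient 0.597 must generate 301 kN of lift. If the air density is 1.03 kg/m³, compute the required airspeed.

L = ½ρv²S·CL ⇒ v = √(2L/(ρ·S·CL))
v = √(2 × 3.01×10^5 / (1.03 × 61.4 × 0.597)) = √15940 = 126 m/s

v = 126 m/s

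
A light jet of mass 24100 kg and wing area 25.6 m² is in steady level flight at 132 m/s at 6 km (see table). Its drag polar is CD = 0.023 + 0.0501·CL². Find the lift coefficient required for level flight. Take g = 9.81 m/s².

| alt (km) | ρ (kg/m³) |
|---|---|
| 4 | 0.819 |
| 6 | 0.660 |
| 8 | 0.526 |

At 6 km, from the table: ρ = 0.660 kg/m³.
Level flight ⇒ L = W = m·g = 24100 × 9.81 = 2.3642×10^5 N.
q = ½ρv² = ½ × 0.66 × 132² = 5750 Pa.
Required CL = L/(qS) = 2.3642×10^5/(5750·25.6) = 1.606.

CL = 1.61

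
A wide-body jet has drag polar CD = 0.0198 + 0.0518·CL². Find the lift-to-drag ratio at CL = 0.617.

L/D = 15.6

CD = 0.0198 + 0.0518 × 0.617² = 0.03952
L/D = CL/CD = 0.617 / 0.03952 = 15.6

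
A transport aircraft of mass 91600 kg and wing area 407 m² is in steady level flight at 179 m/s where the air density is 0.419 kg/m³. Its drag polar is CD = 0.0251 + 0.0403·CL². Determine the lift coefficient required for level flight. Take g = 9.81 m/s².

CL = 0.329

Level flight ⇒ L = W = m·g = 91600 × 9.81 = 8.986×10^5 N.
Dynamic pressure q = 0.5 × 0.419 × 179² = 6713 Pa.
CL = 2W/(ρv²S) = 2×8.986×10^5/(0.419×179²×407) = 0.3289.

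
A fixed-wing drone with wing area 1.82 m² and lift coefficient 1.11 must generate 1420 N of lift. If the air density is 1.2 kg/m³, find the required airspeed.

v = 34.2 m/s

L = ½ρv²S·CL ⇒ v = √(2L/(ρ·S·CL))
v = √(2 × 1420 / (1.2 × 1.82 × 1.11)) = √1172 = 34.2 m/s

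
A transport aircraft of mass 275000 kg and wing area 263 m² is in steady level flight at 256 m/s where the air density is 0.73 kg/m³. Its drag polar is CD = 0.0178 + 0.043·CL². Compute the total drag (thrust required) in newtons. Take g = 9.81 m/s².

D = 1.62×10^5 N

Level flight ⇒ L = W = m·g = 275000 × 9.81 = 2.6978×10^6 N.
Dynamic pressure q = 0.5 × 0.73 × 256² = 23920 Pa.
CL = W/(q·S) = 2.6978×10^6 / (23920 × 263) = 0.4288.
CD = 0.0178 + 0.043 × 0.4288² = 0.02571.
D = q·S·CD = 23920 × 263 × 0.02571 = 1.617×10^5 N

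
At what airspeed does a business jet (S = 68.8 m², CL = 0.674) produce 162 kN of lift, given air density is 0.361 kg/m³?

v = 139 m/s

L = ½ρv²S·CL ⇒ v = √(2L/(ρ·S·CL))
v = √(2 × 1.62×10^5 / (0.361 × 68.8 × 0.674)) = √19350 = 139 m/s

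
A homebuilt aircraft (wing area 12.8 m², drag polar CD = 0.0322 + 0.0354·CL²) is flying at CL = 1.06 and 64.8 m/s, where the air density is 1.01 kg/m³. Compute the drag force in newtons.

CD = 0.0322 + 0.0354 × 1.06² = 0.07198
D = ½ρv²S·CD = ½ × 1.01 × 64.8² × 12.8 × 0.07198 = 1950 N

D = 1950 N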